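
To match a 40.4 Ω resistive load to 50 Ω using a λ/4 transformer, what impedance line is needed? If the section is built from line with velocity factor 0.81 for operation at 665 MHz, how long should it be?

Z_qwt ≈ 44.9 Ω; length ≈ 9.14 cm

Z_qwt = √(Z_0·R_L) = √(50 × 40.4) = √2020
λ = 0.81·c/f = 0.365 m, so l = λ/4 = 0.0914 m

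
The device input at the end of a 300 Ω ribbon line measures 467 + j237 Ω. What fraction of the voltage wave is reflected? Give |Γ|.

Γ = (Z_L − Z_0)/(Z_L + Z_0) = (167 + j237)/(767 + j237)
|Γ| = 290/803

|Γ| ≈ 0.361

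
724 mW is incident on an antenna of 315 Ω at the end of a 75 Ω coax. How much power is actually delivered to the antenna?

P_delivered ≈ 450 mW

Γ = (315 − 75)/(315 + 75) = 0.615
|Γ|² = 0.379
P_refl = |Γ|²·P_inc = 274 mW, P_del = (1 − |Γ|²)·P_inc = 450 mW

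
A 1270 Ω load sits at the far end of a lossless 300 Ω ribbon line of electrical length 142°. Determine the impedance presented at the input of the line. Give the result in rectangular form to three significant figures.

Z_in ≈ 171 + j332 Ω

tan(βl) = tan(142°) = -0.781
Z_in = Z_0·(Z_L + jZ_0·tanβl)/(Z_0 + jZ_L·tanβl)
     = 300·(1270 − j234)/(300 − j992)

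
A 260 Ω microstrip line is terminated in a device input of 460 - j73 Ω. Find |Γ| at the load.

Γ = (Z_L − Z_0)/(Z_L + Z_0) = (200 − j73)/(720 − j73)
|Γ| = 213/724

|Γ| ≈ 0.294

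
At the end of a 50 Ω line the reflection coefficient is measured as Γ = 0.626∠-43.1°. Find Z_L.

Z_L ≈ 63.6 − j89.5 Ω

Z_L = Z_0·(1 + Γ)/(1 − Γ) = 50·(1.46 − j0.428)/(0.543 + j0.428)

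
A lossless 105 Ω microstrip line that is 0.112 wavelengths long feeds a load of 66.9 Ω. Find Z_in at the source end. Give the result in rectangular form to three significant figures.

βl = 2π × 0.112 = 40.3°
tan(βl) = tan(40.3°) = 0.849
Z_in = Z_0·(Z_L + jZ_0·tanβl)/(Z_0 + jZ_L·tanβl)
     = 105·(66.9 + j89.1)/(105 + j56.8)

Z_in ≈ 89 + j41 Ω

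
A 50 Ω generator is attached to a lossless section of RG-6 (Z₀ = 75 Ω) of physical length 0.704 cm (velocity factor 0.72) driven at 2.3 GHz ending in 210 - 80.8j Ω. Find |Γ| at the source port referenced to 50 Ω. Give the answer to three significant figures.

λ = v/f = 0.72·c / 2.3 GHz = 0.0939 m
βl = 2π·l/λ = 2π × 0.075 = 27°
tan(βl) = 0.509
Z_in = Z_0·(Z_L + jZ_0·tanβl)/(Z_0 + jZ_L·tanβl) = 59.7 − j82.5 Ω
Γ_s = (Z_in − Z_s)/(Z_in + Z_s) = (9.68 − j82.5)/(110 − j82.5), |Γ_s| = 0.605

|Γ| ≈ 0.605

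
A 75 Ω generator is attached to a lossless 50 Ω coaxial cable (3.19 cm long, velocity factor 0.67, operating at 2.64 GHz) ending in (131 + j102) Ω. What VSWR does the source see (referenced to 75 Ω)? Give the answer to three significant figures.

λ = v/f = 0.67·c / 2.64 GHz = 0.0761 m
βl = 2π·l/λ = 2π × 0.419 = 151°
tan(βl) = -0.558
Z_in = Z_0·(Z_L + jZ_0·tanβl)/(Z_0 + jZ_L·tanβl) = 25.6 + j52.2 Ω
Γ_s = (Z_in − Z_s)/(Z_in + Z_s) = (-49.4 + j52.2)/(101 + j52.2), |Γ_s| = 0.634
VSWR = (1 + |Γ_s|)/(1 − |Γ_s|)

VSWR ≈ 4.46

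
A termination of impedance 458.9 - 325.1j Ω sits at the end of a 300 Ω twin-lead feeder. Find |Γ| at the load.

Γ = (Z_L − Z_0)/(Z_L + Z_0) = (158.9 − j325.1)/(758.9 − j325.1)
|Γ| = 362/826

|Γ| ≈ 0.438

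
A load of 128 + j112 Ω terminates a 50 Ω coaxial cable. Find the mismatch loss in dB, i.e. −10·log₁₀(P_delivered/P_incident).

Γ = (78 + j112)/(178 + j112), |Γ| = 0.649
|Γ|² = 0.421, so P_del/P_inc = 1 − |Γ|² = 0.579
ML = −10·log₁₀(1 − |Γ|²)

mismatch loss ≈ 2.37 dB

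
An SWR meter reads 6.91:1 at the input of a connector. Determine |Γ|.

|Γ| ≈ 0.747

|Γ| = (S − 1)/(S + 1) = (6.91 − 1)/(6.91 + 1) = 5.91/7.91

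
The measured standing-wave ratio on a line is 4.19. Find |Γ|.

|Γ| = (S − 1)/(S + 1) = (4.19 − 1)/(4.19 + 1) = 3.19/5.19

|Γ| ≈ 0.615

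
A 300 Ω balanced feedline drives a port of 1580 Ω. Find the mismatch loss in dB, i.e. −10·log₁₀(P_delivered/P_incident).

mismatch loss ≈ 2.7 dB

Γ = (1580 − 300)/(1580 + 300) = 0.681
|Γ|² = 0.464, so P_del/P_inc = 1 − |Γ|² = 0.536
ML = −10·log₁₀(1 − |Γ|²)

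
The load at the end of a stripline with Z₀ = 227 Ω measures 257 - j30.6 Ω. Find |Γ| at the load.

Γ = (Z_L − Z_0)/(Z_L + Z_0) = (30 − j30.6)/(484 − j30.6)
|Γ| = 42.9/485

|Γ| ≈ 0.0884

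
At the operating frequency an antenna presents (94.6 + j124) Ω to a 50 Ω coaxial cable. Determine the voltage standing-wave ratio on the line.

Γ = (Z_L − Z_0)/(Z_L + Z_0) = (44.6 + j124)/(144.6 + j124)
|Γ| = 132/190 = 0.692
VSWR = (1 + |Γ|)/(1 − |Γ|) = 1.69/0.308

VSWR ≈ 5.49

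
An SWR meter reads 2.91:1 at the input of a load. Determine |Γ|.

|Γ| ≈ 0.488

|Γ| = (S − 1)/(S + 1) = (2.91 − 1)/(2.91 + 1) = 1.91/3.91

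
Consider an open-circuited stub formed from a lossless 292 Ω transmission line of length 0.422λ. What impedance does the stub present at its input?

βl = 2π × 0.422 = 152°
tan(βl) = -0.534
For an open-circuited stub, Z_in = −jZ_0·cot(βl) = −jZ_0/tan(βl)

Z_in ≈ +j547 Ω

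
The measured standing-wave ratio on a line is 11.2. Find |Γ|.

|Γ| ≈ 0.836

|Γ| = (S − 1)/(S + 1) = (11.2 − 1)/(11.2 + 1) = 10.2/12.2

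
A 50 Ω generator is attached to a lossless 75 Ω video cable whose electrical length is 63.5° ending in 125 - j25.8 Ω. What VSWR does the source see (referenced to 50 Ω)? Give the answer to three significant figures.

VSWR ≈ 1.39

tan(βl) = 2.01
Z_in = Z_0·(Z_L + jZ_0·tanβl)/(Z_0 + jZ_L·tanβl) = 44.7 − j14.8 Ω
Γ_s = (Z_in − Z_s)/(Z_in + Z_s) = (-5.25 − j14.8)/(94.7 − j14.8), |Γ_s| = 0.163
VSWR = (1 + |Γ_s|)/(1 − |Γ_s|)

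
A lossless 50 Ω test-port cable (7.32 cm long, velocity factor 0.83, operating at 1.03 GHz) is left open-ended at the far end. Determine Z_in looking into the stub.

λ = v/f = 0.83·c / 1.03 GHz = 0.242 m
βl = 2π·l/λ = 2π × 0.303 = 109°
tan(βl) = -2.9
For an open-ended stub, Z_in = −jZ_0·cot(βl) = −jZ_0/tan(βl)

Z_in ≈ +j17.2 Ω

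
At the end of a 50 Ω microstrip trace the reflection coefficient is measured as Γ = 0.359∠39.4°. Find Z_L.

Z_L = Z_0·(1 + Γ)/(1 − Γ) = 50·(1.28 + j0.228)/(0.723 − j0.228)

Z_L ≈ 75.9 + j39.7 Ω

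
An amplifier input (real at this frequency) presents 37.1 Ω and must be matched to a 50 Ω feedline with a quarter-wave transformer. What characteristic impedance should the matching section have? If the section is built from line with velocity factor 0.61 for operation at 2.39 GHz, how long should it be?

Z_qwt = √(Z_0·R_L) = √(50 × 37.1) = √1855
λ = 0.61·c/f = 0.0766 m, so l = λ/4 = 0.0191 m

Z_qwt ≈ 43.1 Ω; length ≈ 1.91 cm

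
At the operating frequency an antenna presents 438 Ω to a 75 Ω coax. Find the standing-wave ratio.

VSWR ≈ 5.84

Γ = (438 − 75)/(438 + 75) = 0.708
VSWR = (1 + 0.708)/(1 − 0.708)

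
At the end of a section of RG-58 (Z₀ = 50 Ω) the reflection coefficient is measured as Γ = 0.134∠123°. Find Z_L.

Z_L = Z_0·(1 + Γ)/(1 − Γ) = 50·(0.927 + j0.112)/(1.07 − j0.112)

Z_L ≈ 42.2 + j9.66 Ω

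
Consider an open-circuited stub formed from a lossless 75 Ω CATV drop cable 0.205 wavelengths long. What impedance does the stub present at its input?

βl = 2π × 0.205 = 73.8°
tan(βl) = 3.44
For an open-circuited stub, Z_in = −jZ_0·cot(βl) = −jZ_0/tan(βl)

Z_in ≈ −j21.8 Ω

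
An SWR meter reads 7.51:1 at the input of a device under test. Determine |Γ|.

|Γ| ≈ 0.765

|Γ| = (S − 1)/(S + 1) = (7.51 − 1)/(7.51 + 1) = 6.51/8.51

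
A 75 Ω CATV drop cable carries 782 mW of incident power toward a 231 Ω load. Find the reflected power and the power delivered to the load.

Γ = (231 − 75)/(231 + 75) = 0.51
|Γ|² = 0.26
P_refl = |Γ|²·P_inc = 203 mW, P_del = (1 − |Γ|²)·P_inc = 579 mW

P_reflected ≈ 203 mW; P_delivered ≈ 579 mW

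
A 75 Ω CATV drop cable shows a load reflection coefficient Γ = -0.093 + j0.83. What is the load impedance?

Z_L ≈ 12 + j66.1 Ω

Z_L = Z_0·(1 + Γ)/(1 − Γ) = 75·(0.907 + j0.83)/(1.09 − j0.83)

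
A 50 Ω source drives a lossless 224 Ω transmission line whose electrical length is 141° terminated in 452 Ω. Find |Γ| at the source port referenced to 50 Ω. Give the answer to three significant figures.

tan(βl) = -0.81
Z_in = Z_0·(Z_L + jZ_0·tanβl)/(Z_0 + jZ_L·tanβl) = 204 + j152 Ω
Γ_s = (Z_in − Z_s)/(Z_in + Z_s) = (154 + j152)/(254 + j152), |Γ_s| = 0.731

|Γ| ≈ 0.731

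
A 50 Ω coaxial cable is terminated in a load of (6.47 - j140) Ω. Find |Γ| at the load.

|Γ| ≈ 0.971

Γ = (Z_L − Z_0)/(Z_L + Z_0) = (-43.53 − j140)/(56.47 − j140)
|Γ| = 147/151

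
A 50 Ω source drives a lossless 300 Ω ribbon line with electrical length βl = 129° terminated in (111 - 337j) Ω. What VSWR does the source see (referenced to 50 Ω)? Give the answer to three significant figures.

tan(βl) = -1.23
Z_in = Z_0·(Z_L + jZ_0·tanβl)/(Z_0 + jZ_L·tanβl) = 781 + j905 Ω
Γ_s = (Z_in − Z_s)/(Z_in + Z_s) = (731 + j905)/(831 + j905), |Γ_s| = 0.947
VSWR = (1 + |Γ_s|)/(1 − |Γ_s|)

VSWR ≈ 36.6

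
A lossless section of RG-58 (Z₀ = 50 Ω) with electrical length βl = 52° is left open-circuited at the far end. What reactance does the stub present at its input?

X_in ≈ -39.1 Ω (capacitive)

tan(βl) = 1.28
For an open-circuited stub, Z_in = −jZ_0·cot(βl) = −jZ_0/tan(βl)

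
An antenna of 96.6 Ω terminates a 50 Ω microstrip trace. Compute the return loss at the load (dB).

Γ = (96.6 − 50)/(96.6 + 50) = 0.318
RL = −20·log₁₀|Γ| = −20·log₁₀(0.318)

RL ≈ 9.95 dB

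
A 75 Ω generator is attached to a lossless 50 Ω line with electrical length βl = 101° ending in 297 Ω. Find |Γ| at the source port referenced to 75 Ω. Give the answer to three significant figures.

tan(βl) = -5.14
Z_in = Z_0·(Z_L + jZ_0·tanβl)/(Z_0 + jZ_L·tanβl) = 8.73 + j9.43 Ω
Γ_s = (Z_in − Z_s)/(Z_in + Z_s) = (-66.3 + j9.43)/(83.7 + j9.43), |Γ_s| = 0.795

|Γ| ≈ 0.795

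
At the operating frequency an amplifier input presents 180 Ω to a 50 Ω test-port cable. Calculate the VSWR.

For a purely resistive load, VSWR = R_L/Z_0 or Z_0/R_L (whichever > 1) = 180/50

VSWR ≈ 3.6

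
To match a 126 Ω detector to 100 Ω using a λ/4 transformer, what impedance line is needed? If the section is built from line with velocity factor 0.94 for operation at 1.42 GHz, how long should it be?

Z_qwt = √(Z_0·R_L) = √(100 × 126) = √12600
λ = 0.94·c/f = 0.199 m, so l = λ/4 = 0.0496 m

Z_qwt ≈ 112 Ω; length ≈ 4.96 cm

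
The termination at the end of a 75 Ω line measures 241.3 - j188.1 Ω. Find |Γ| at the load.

|Γ| ≈ 0.682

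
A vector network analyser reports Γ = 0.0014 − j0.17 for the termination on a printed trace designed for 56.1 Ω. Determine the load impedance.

Z_L ≈ 53.1 − j18.6 Ω

Z_L = Z_0·(1 + Γ)/(1 − Γ) = 56.1·(1 − j0.17)/(0.999 + j0.17)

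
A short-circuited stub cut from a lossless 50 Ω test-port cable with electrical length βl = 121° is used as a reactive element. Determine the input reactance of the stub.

X_in ≈ -83.2 Ω (capacitive)

tan(βl) = -1.66
For a short-circuited stub, Z_in = jZ_0·tan(βl)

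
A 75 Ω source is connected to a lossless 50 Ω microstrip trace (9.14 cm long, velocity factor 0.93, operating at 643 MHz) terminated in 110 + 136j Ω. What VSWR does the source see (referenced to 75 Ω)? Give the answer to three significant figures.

VSWR ≈ 7.77

λ = v/f = 0.93·c / 643 MHz = 0.434 m
βl = 2π·l/λ = 2π × 0.211 = 75.8°
tan(βl) = 3.96
Z_in = Z_0·(Z_L + jZ_0·tanβl)/(Z_0 + jZ_L·tanβl) = 10.7 − j24.6 Ω
Γ_s = (Z_in − Z_s)/(Z_in + Z_s) = (-64.3 − j24.6)/(85.7 − j24.6), |Γ_s| = 0.772
VSWR = (1 + |Γ_s|)/(1 − |Γ_s|)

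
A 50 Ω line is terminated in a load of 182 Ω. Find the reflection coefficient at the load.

Γ = 0.569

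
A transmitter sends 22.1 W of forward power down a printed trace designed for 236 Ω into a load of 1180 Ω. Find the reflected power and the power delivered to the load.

P_reflected ≈ 9.82 W; P_delivered ≈ 12.3 W

Γ = (1180 − 236)/(1180 + 236) = 0.667
|Γ|² = 0.444
P_refl = |Γ|²·P_inc = 9.82 W, P_del = (1 − |Γ|²)·P_inc = 12.3 W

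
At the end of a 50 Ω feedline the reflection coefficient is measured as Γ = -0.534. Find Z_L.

Z_L = Z_0·(1 + Γ)/(1 − Γ) = 50·(0.466)/(1.53)

Z_L ≈ 15.2 Ω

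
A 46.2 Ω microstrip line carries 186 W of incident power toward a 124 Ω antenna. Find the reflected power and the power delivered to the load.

P_reflected ≈ 38.9 W; P_delivered ≈ 147 W

Γ = (124 − 46.2)/(124 + 46.2) = 0.457
|Γ|² = 0.209
P_refl = |Γ|²·P_inc = 38.9 W, P_del = (1 − |Γ|²)·P_inc = 147 W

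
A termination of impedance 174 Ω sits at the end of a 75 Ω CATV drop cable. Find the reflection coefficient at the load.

Γ = 0.398

Γ = (Z_L − Z_0)/(Z_L + Z_0) = (174 − 75)/(174 + 75) = 99/249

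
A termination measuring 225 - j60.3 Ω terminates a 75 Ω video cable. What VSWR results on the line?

VSWR ≈ 3.24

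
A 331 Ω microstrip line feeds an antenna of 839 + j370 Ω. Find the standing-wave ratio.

VSWR ≈ 3.1

Γ = (Z_L − Z_0)/(Z_L + Z_0) = (508 + j370)/(1170 + j370)
|Γ| = 628/1230 = 0.512
VSWR = (1 + |Γ|)/(1 − |Γ|) = 1.51/0.488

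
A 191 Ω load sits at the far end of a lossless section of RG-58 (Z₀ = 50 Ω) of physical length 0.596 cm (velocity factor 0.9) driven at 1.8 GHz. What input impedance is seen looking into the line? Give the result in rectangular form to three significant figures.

λ = v/f = 0.9·c / 1.8 GHz = 0.15 m
βl = 2π·l/λ = 2π × 0.0397 = 14.3°
tan(βl) = tan(14.3°) = 0.255
Z_in = Z_0·(Z_L + jZ_0·tanβl)/(Z_0 + jZ_L·tanβl)
     = 50·(191 + j12.7)/(50 + j48.7)

Z_in ≈ 104 − j88.9 Ω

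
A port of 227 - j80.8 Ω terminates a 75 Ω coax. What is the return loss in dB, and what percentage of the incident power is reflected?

Γ = (152 − j80.8)/(302 − j80.8), |Γ| = 0.551
RL = −20·log₁₀(0.551) = 5.18 dB
P_refl/P_inc = |Γ|² = 0.303

RL ≈ 5.18 dB; 30.3% of incident power reflected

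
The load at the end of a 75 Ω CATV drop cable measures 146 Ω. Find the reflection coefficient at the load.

Γ = 0.321

Γ = (Z_L − Z_0)/(Z_L + Z_0) = (146 − 75)/(146 + 75) = 71/221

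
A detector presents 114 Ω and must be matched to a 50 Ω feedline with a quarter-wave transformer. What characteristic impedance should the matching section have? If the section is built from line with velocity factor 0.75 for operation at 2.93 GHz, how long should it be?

Z_qwt ≈ 75.5 Ω; length ≈ 1.92 cm

Z_qwt = √(Z_0·R_L) = √(50 × 114) = √5700
λ = 0.75·c/f = 0.0768 m, so l = λ/4 = 0.0192 m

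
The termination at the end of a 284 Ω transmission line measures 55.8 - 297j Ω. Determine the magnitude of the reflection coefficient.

|Γ| ≈ 0.83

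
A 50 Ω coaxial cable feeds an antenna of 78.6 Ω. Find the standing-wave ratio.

VSWR ≈ 1.57

For a purely resistive load, VSWR = R_L/Z_0 or Z_0/R_L (whichever > 1) = 78.6/50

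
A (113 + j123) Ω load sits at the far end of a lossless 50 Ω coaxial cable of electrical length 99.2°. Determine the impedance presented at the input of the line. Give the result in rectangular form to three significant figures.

Z_in ≈ 9.68 − j3.13 Ω

tan(βl) = tan(99.2°) = -6.17
Z_in = Z_0·(Z_L + jZ_0·tanβl)/(Z_0 + jZ_L·tanβl)
     = 50·(113 − j186)/(809 − j698)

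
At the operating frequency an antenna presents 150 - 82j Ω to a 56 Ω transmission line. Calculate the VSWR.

Γ = (Z_L − Z_0)/(Z_L + Z_0) = (94 − j82)/(206 − j82)
|Γ| = 125/222 = 0.563
VSWR = (1 + |Γ|)/(1 − |Γ|) = 1.56/0.437

VSWR ≈ 3.57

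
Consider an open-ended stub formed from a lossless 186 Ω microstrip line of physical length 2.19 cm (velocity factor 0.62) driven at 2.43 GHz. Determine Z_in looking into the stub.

λ = v/f = 0.62·c / 2.43 GHz = 0.0765 m
βl = 2π·l/λ = 2π × 0.286 = 103°
tan(βl) = -4.33
For an open-ended stub, Z_in = −jZ_0·cot(βl) = −jZ_0/tan(βl)

Z_in ≈ +j42.9 Ω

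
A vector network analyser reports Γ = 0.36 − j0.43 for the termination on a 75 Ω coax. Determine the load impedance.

Z_L = Z_0·(1 + Γ)/(1 − Γ) = 75·(1.36 − j0.43)/(0.64 + j0.43)

Z_L ≈ 86.5 − j108 Ω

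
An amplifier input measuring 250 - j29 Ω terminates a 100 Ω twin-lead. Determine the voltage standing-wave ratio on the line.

Γ = (Z_L − Z_0)/(Z_L + Z_0) = (150 − j29)/(350 − j29)
|Γ| = 153/351 = 0.435
VSWR = (1 + |Γ|)/(1 − |Γ|) = 1.44/0.565

VSWR ≈ 2.54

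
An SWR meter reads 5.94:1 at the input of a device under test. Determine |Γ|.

|Γ| ≈ 0.712

|Γ| = (S − 1)/(S + 1) = (5.94 − 1)/(5.94 + 1) = 4.94/6.94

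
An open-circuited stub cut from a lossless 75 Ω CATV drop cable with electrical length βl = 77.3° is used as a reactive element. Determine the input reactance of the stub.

X_in ≈ -16.9 Ω (capacitive)

tan(βl) = 4.44
For an open-circuited stub, Z_in = −jZ_0·cot(βl) = −jZ_0/tan(βl)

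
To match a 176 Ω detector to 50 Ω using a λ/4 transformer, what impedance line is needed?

Z_qwt = √(Z_0·R_L) = √(50 × 176) = √8800

Z_qwt ≈ 93.8 Ω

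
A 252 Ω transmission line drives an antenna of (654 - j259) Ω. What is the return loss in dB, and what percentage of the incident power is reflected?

Γ = (402 − j259)/(906 − j259), |Γ| = 0.507
RL = −20·log₁₀(0.507) = 5.89 dB
P_refl/P_inc = |Γ|² = 0.258

RL ≈ 5.89 dB; 25.8% of incident power reflected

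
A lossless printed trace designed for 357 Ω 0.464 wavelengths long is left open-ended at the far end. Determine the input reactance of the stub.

X_in ≈ 1550 Ω (inductive)

βl = 2π × 0.464 = 167°
tan(βl) = -0.23
For an open-ended stub, Z_in = −jZ_0·cot(βl) = −jZ_0/tan(βl)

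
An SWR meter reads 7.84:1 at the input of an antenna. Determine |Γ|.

|Γ| ≈ 0.774

|Γ| = (S − 1)/(S + 1) = (7.84 − 1)/(7.84 + 1) = 6.84/8.84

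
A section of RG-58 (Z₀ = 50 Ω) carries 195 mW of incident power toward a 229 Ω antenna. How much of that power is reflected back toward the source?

P_reflected ≈ 80.3 mW

Γ = (229 − 50)/(229 + 50) = 0.642
|Γ|² = 0.412
P_refl = |Γ|²·P_inc = 80.3 mW, P_del = (1 − |Γ|²)·P_inc = 115 mW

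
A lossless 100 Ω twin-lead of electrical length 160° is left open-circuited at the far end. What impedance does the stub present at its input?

tan(βl) = -0.364
For an open-circuited stub, Z_in = −jZ_0·cot(βl) = −jZ_0/tan(βl)

Z_in ≈ +j275 Ω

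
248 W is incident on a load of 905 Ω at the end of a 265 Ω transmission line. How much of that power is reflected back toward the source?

P_reflected ≈ 74.2 W

Γ = (905 − 265)/(905 + 265) = 0.547
|Γ|² = 0.299
P_refl = |Γ|²·P_inc = 74.2 W, P_del = (1 − |Γ|²)·P_inc = 174 W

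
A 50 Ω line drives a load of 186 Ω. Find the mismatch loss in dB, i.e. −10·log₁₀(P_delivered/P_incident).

Γ = (186 − 50)/(186 + 50) = 0.576
|Γ|² = 0.332, so P_del/P_inc = 1 − |Γ|² = 0.668
ML = −10·log₁₀(1 − |Γ|²)

mismatch loss ≈ 1.75 dB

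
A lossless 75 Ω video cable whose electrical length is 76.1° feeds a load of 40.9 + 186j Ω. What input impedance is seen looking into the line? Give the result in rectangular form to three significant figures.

tan(βl) = tan(76.1°) = 4.04
Z_in = Z_0·(Z_L + jZ_0·tanβl)/(Z_0 + jZ_L·tanβl)
     = 75·(40.9 + j489)/(-677 + j165)

Z_in ≈ 8.22 − j52.2 Ω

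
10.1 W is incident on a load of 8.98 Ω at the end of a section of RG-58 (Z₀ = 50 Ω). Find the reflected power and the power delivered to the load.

P_reflected ≈ 4.89 W; P_delivered ≈ 5.21 W

Γ = (8.98 − 50)/(8.98 + 50) = -0.695
|Γ|² = 0.484
P_refl = |Γ|²·P_inc = 4.89 W, P_del = (1 − |Γ|²)·P_inc = 5.21 W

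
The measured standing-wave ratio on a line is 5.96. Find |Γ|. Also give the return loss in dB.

|Γ| ≈ 0.713; return loss ≈ 2.94 dB

|Γ| = (S − 1)/(S + 1) = (5.96 − 1)/(5.96 + 1) = 4.96/6.96
RL = −20·log₁₀|Γ| = −20·log₁₀(0.713)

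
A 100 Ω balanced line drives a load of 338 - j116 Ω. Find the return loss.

Γ = (238 − j116)/(438 − j116), |Γ| = 0.584
RL = −20·log₁₀|Γ| = −20·log₁₀(0.584)

RL ≈ 4.67 dB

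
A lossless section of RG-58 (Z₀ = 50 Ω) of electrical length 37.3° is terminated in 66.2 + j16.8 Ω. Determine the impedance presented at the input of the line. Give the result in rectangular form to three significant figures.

Z_in ≈ 66.6 − j16.5 Ω

tan(βl) = tan(37.3°) = 0.762
Z_in = Z_0·(Z_L + jZ_0·tanβl)/(Z_0 + jZ_L·tanβl)
     = 50·(66.2 + j54.9)/(37.2 + j50.4)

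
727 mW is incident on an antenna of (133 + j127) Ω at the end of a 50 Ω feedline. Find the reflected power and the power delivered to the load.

|Γ| = |(83 + j127)/(183 + j127)| = 0.681
|Γ|² = 0.464
P_refl = |Γ|²·P_inc = 337 mW, P_del = (1 − |Γ|²)·P_inc = 390 mW

P_reflected ≈ 337 mW; P_delivered ≈ 390 mW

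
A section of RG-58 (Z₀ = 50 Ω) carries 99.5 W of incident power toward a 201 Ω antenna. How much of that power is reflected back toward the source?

Γ = (201 − 50)/(201 + 50) = 0.602
|Γ|² = 0.362
P_refl = |Γ|²·P_inc = 36 W, P_del = (1 − |Γ|²)·P_inc = 63.5 W

P_reflected ≈ 36 W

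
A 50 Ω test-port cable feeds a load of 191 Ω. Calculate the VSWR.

VSWR ≈ 3.82

Γ = (191 − 50)/(191 + 50) = 0.585
VSWR = (1 + 0.585)/(1 − 0.585)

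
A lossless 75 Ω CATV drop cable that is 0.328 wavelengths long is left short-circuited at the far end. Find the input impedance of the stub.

βl = 2π × 0.328 = 118°
tan(βl) = -1.87
For a short-circuited stub, Z_in = jZ_0·tan(βl)

Z_in ≈ −j141 Ω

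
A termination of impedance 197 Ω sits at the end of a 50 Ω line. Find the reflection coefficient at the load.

Γ = 0.595

Γ = (Z_L − Z_0)/(Z_L + Z_0) = (197 − 50)/(197 + 50) = 147/247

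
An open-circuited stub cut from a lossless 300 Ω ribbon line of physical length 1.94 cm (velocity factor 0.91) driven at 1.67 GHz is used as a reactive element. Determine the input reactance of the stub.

λ = v/f = 0.91·c / 1.67 GHz = 0.163 m
βl = 2π·l/λ = 2π × 0.119 = 42.7°
tan(βl) = 0.924
For an open-circuited stub, Z_in = −jZ_0·cot(βl) = −jZ_0/tan(βl)

X_in ≈ -325 Ω (capacitive)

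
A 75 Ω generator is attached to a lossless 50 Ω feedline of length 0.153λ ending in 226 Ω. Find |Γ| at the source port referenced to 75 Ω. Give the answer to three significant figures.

|Γ| ≈ 0.696

βl = 2π × 0.153 = 55.1°
tan(βl) = 1.43
Z_in = Z_0·(Z_L + jZ_0·tanβl)/(Z_0 + jZ_L·tanβl) = 16.1 − j32.4 Ω
Γ_s = (Z_in − Z_s)/(Z_in + Z_s) = (-58.9 − j32.4)/(91.1 − j32.4), |Γ_s| = 0.696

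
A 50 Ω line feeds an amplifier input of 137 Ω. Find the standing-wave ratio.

Γ = (137 − 50)/(137 + 50) = 0.465
VSWR = (1 + 0.465)/(1 − 0.465)

VSWR ≈ 2.74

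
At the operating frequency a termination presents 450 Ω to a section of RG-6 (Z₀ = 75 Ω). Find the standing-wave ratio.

VSWR ≈ 6

Γ = (450 − 75)/(450 + 75) = 0.714
VSWR = (1 + 0.714)/(1 − 0.714)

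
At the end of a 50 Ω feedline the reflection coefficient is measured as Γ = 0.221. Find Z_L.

Z_L = Z_0·(1 + Γ)/(1 − Γ) = 50·(1.22)/(0.779)

Z_L ≈ 78.4 Ω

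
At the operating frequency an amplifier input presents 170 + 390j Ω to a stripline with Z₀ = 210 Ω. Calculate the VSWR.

Γ = (Z_L − Z_0)/(Z_L + Z_0) = (-40 + j390)/(380 + j390)
|Γ| = 392/545 = 0.72
VSWR = (1 + |Γ|)/(1 − |Γ|) = 1.72/0.28

VSWR ≈ 6.14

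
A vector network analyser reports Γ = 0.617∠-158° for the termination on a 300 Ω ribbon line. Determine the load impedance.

Z_L ≈ 73.6 − j54.9 Ω

Z_L = Z_0·(1 + Γ)/(1 − Γ) = 300·(0.428 − j0.231)/(1.57 + j0.231)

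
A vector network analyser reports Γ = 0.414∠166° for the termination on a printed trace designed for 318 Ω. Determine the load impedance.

Z_L ≈ 133 + j32.3 Ω

Z_L = Z_0·(1 + Γ)/(1 − Γ) = 318·(0.598 + j0.1)/(1.4 − j0.1)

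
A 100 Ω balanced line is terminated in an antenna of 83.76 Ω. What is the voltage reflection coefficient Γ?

Γ = (Z_L − Z_0)/(Z_L + Z_0) = (83.76 − 100)/(83.76 + 100) = -16.24/183.8

Γ = -0.0884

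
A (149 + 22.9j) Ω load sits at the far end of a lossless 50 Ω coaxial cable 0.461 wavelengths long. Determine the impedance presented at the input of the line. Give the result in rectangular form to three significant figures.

βl = 2π × 0.461 = 166°
tan(βl) = tan(166°) = -0.25
Z_in = Z_0·(Z_L + jZ_0·tanβl)/(Z_0 + jZ_L·tanβl)
     = 50·(149 + j10.4)/(55.7 − j37.3)

Z_in ≈ 88.1 + j68.2 Ω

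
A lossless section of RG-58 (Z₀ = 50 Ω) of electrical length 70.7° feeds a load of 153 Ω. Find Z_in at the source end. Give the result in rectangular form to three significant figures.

tan(βl) = tan(70.7°) = 2.86
Z_in = Z_0·(Z_L + jZ_0·tanβl)/(Z_0 + jZ_L·tanβl)
     = 50·(153 + j143)/(50 + j437)

Z_in ≈ 18.1 − j15.4 Ω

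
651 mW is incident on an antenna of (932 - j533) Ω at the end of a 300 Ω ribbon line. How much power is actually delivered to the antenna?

P_delivered ≈ 404 mW

|Γ| = |(632 − j533)/(1232 − j533)| = 0.616
|Γ|² = 0.379
P_refl = |Γ|²·P_inc = 247 mW, P_del = (1 − |Γ|²)·P_inc = 404 mW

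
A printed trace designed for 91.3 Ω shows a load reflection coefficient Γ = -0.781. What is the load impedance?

Z_L = Z_0·(1 + Γ)/(1 − Γ) = 91.3·(0.219)/(1.78)

Z_L ≈ 11.2 Ω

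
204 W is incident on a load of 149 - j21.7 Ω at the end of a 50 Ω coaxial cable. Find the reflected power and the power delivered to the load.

P_reflected ≈ 52.3 W; P_delivered ≈ 152 W

|Γ| = |(99 − j21.7)/(199 − j21.7)| = 0.506
|Γ|² = 0.256
P_refl = |Γ|²·P_inc = 52.3 W, P_del = (1 − |Γ|²)·P_inc = 152 W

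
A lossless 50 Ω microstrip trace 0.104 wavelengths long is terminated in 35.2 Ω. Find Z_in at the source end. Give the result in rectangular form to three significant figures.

βl = 2π × 0.104 = 37.4°
tan(βl) = tan(37.4°) = 0.766
Z_in = Z_0·(Z_L + jZ_0·tanβl)/(Z_0 + jZ_L·tanβl)
     = 50·(35.2 + j38.3)/(50 + j27)

Z_in ≈ 43.3 + j15 Ω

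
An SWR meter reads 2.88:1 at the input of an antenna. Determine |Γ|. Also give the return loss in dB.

|Γ| = (S − 1)/(S + 1) = (2.88 − 1)/(2.88 + 1) = 1.88/3.88
RL = −20·log₁₀|Γ| = −20·log₁₀(0.485)

|Γ| ≈ 0.485; return loss ≈ 6.29 dB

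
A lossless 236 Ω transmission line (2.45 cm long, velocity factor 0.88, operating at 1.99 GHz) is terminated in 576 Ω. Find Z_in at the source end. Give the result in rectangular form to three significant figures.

Z_in ≈ 111 − j82.8 Ω

λ = v/f = 0.88·c / 1.99 GHz = 0.133 m
βl = 2π·l/λ = 2π × 0.185 = 66.5°
tan(βl) = tan(66.5°) = 2.3
Z_in = Z_0·(Z_L + jZ_0·tanβl)/(Z_0 + jZ_L·tanβl)
     = 236·(576 + j542)/(236 + j1320)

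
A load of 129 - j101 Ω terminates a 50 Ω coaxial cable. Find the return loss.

RL ≈ 4.1 dB

Γ = (79 − j101)/(179 − j101), |Γ| = 0.624
RL = −20·log₁₀|Γ| = −20·log₁₀(0.624)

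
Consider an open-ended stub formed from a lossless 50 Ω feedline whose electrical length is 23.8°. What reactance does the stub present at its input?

X_in ≈ -113 Ω (capacitive)

tan(βl) = 0.441
For an open-ended stub, Z_in = −jZ_0·cot(βl) = −jZ_0/tan(βl)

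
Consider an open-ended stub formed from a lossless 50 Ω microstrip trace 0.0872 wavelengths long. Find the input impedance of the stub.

βl = 2π × 0.0872 = 31.4°
tan(βl) = 0.61
For an open-ended stub, Z_in = −jZ_0·cot(βl) = −jZ_0/tan(βl)

Z_in ≈ −j81.9 Ω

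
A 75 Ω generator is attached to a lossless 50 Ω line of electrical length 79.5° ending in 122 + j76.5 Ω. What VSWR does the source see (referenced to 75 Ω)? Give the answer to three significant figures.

tan(βl) = 5.4
Z_in = Z_0·(Z_L + jZ_0·tanβl)/(Z_0 + jZ_L·tanβl) = 16.3 − j18.2 Ω
Γ_s = (Z_in − Z_s)/(Z_in + Z_s) = (-58.7 − j18.2)/(91.3 − j18.2), |Γ_s| = 0.661
VSWR = (1 + |Γ_s|)/(1 − |Γ_s|)

VSWR ≈ 4.9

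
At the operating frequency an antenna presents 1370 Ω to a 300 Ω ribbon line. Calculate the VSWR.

For a purely resistive load, VSWR = R_L/Z_0 or Z_0/R_L (whichever > 1) = 1370/300

VSWR ≈ 4.57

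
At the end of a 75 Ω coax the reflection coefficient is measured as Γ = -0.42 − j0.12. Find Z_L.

Z_L ≈ 29.9 − j8.86 Ω

Z_L = Z_0·(1 + Γ)/(1 − Γ) = 75·(0.58 − j0.12)/(1.42 + j0.12)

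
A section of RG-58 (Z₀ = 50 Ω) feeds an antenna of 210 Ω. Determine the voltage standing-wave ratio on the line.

Γ = (210 − 50)/(210 + 50) = 0.615
VSWR = (1 + 0.615)/(1 − 0.615)

VSWR ≈ 4.2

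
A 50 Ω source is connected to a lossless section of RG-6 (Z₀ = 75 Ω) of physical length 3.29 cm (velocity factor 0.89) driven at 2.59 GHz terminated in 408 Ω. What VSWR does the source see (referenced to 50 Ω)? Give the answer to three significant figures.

VSWR ≈ 4.45

λ = v/f = 0.89·c / 2.59 GHz = 0.103 m
βl = 2π·l/λ = 2π × 0.319 = 115°
tan(βl) = -2.16
Z_in = Z_0·(Z_L + jZ_0·tanβl)/(Z_0 + jZ_L·tanβl) = 16.6 + j33.4 Ω
Γ_s = (Z_in − Z_s)/(Z_in + Z_s) = (-33.4 + j33.4)/(66.6 + j33.4), |Γ_s| = 0.633
VSWR = (1 + |Γ_s|)/(1 − |Γ_s|)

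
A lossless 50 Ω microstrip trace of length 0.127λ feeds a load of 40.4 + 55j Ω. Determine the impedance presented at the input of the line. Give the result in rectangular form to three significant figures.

Z_in ≈ 118 − j67 Ω

βl = 2π × 0.127 = 45.7°
tan(βl) = tan(45.7°) = 1.03
Z_in = Z_0·(Z_L + jZ_0·tanβl)/(Z_0 + jZ_L·tanβl)
     = 50·(40.4 + j106)/(-6.4 + j41.4)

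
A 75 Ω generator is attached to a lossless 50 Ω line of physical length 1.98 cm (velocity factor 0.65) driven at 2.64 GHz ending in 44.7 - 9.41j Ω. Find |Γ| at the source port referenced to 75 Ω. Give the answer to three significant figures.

λ = v/f = 0.65·c / 2.64 GHz = 0.0739 m
βl = 2π·l/λ = 2π × 0.268 = 96.5°
tan(βl) = -8.77
Z_in = Z_0·(Z_L + jZ_0·tanβl)/(Z_0 + jZ_L·tanβl) = 56.3 + j10.4 Ω
Γ_s = (Z_in − Z_s)/(Z_in + Z_s) = (-18.7 + j10.4)/(131 + j10.4), |Γ_s| = 0.163

|Γ| ≈ 0.163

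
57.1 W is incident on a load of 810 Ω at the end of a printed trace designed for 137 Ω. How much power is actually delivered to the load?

Γ = (810 − 137)/(810 + 137) = 0.711
|Γ|² = 0.505
P_refl = |Γ|²·P_inc = 28.8 W, P_del = (1 − |Γ|²)·P_inc = 28.3 W

P_delivered ≈ 28.3 W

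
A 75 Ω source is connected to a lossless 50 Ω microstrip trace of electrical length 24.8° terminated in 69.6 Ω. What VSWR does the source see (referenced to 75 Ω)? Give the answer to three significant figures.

tan(βl) = 0.462
Z_in = Z_0·(Z_L + jZ_0·tanβl)/(Z_0 + jZ_L·tanβl) = 59.7 − j15.3 Ω
Γ_s = (Z_in − Z_s)/(Z_in + Z_s) = (-15.3 − j15.3)/(135 − j15.3), |Γ_s| = 0.159
VSWR = (1 + |Γ_s|)/(1 − |Γ_s|)

VSWR ≈ 1.38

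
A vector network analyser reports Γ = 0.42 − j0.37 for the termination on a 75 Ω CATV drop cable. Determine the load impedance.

Z_L = Z_0·(1 + Γ)/(1 − Γ) = 75·(1.42 − j0.37)/(0.58 + j0.37)

Z_L ≈ 109 − j117 Ω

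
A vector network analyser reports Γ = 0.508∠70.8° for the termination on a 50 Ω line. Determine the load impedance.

Z_L = Z_0·(1 + Γ)/(1 − Γ) = 50·(1.17 + j0.48)/(0.833 − j0.48)

Z_L ≈ 40.2 + j51.9 Ω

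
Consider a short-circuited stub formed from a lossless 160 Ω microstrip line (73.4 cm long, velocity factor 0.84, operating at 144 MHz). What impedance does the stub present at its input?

λ = v/f = 0.84·c / 144 MHz = 1.75 m
βl = 2π·l/λ = 2π × 0.419 = 151°
tan(βl) = -0.554
For a short-circuited stub, Z_in = jZ_0·tan(βl)

Z_in ≈ −j88.7 Ω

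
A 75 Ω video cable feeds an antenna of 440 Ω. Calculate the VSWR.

Γ = (440 − 75)/(440 + 75) = 0.709
VSWR = (1 + 0.709)/(1 − 0.709)

VSWR ≈ 5.87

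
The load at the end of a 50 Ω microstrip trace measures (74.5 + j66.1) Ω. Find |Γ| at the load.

Γ = (Z_L − Z_0)/(Z_L + Z_0) = (24.5 + j66.1)/(124.5 + j66.1)
|Γ| = 70.5/141

|Γ| ≈ 0.5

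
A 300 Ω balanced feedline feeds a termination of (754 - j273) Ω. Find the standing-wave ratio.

Γ = (Z_L − Z_0)/(Z_L + Z_0) = (454 − j273)/(1054 − j273)
|Γ| = 530/1090 = 0.487
VSWR = (1 + |Γ|)/(1 − |Γ|) = 1.49/0.513

VSWR ≈ 2.9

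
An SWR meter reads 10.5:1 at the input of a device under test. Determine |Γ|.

|Γ| ≈ 0.826

|Γ| = (S − 1)/(S + 1) = (10.5 − 1)/(10.5 + 1) = 9.5/11.5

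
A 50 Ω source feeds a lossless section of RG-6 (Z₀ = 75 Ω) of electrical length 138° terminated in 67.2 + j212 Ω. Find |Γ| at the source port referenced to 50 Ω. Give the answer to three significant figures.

|Γ| ≈ 0.81

tan(βl) = -0.9
Z_in = Z_0·(Z_L + jZ_0·tanβl)/(Z_0 + jZ_L·tanβl) = 9.21 + j42.8 Ω
Γ_s = (Z_in − Z_s)/(Z_in + Z_s) = (-40.8 + j42.8)/(59.2 + j42.8), |Γ_s| = 0.81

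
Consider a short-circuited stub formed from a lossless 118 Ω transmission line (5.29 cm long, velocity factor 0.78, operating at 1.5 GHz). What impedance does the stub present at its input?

Z_in ≈ −j188 Ω

λ = v/f = 0.78·c / 1.5 GHz = 0.156 m
βl = 2π·l/λ = 2π × 0.339 = 122°
tan(βl) = -1.6
For a short-circuited stub, Z_in = jZ_0·tan(βl)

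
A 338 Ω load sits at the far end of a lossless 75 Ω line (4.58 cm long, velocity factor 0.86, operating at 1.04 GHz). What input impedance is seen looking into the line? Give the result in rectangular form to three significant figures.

λ = v/f = 0.86·c / 1.04 GHz = 0.248 m
βl = 2π·l/λ = 2π × 0.185 = 66.5°
tan(βl) = tan(66.5°) = 2.3
Z_in = Z_0·(Z_L + jZ_0·tanβl)/(Z_0 + jZ_L·tanβl)
     = 75·(338 + j172)/(75 + j776)

Z_in ≈ 19.6 − j30.8 Ω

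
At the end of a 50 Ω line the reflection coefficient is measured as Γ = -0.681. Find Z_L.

Z_L = Z_0·(1 + Γ)/(1 − Γ) = 50·(0.319)/(1.68)

Z_L ≈ 9.49 Ω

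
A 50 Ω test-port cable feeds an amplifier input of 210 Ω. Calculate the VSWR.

VSWR ≈ 4.2

Γ = (210 − 50)/(210 + 50) = 0.615
VSWR = (1 + 0.615)/(1 − 0.615)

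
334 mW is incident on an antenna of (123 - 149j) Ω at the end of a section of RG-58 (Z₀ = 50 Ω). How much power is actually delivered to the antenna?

P_delivered ≈ 158 mW

|Γ| = |(73 − j149)/(173 − j149)| = 0.727
|Γ|² = 0.528
P_refl = |Γ|²·P_inc = 176 mW, P_del = (1 − |Γ|²)·P_inc = 158 mW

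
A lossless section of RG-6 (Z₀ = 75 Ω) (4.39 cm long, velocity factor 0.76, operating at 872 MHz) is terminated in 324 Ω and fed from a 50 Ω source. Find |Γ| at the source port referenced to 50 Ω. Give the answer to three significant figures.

|Γ| ≈ 0.583

λ = v/f = 0.76·c / 872 MHz = 0.261 m
βl = 2π·l/λ = 2π × 0.168 = 60.4°
tan(βl) = 1.76
Z_in = Z_0·(Z_L + jZ_0·tanβl)/(Z_0 + jZ_L·tanβl) = 22.6 − j39.6 Ω
Γ_s = (Z_in − Z_s)/(Z_in + Z_s) = (-27.4 − j39.6)/(72.6 − j39.6), |Γ_s| = 0.583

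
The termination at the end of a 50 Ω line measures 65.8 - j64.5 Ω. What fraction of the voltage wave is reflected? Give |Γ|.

|Γ| ≈ 0.501

Γ = (Z_L − Z_0)/(Z_L + Z_0) = (15.8 − j64.5)/(115.8 − j64.5)
|Γ| = 66.4/133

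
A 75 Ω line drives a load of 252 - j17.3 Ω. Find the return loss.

Γ = (177 − j17.3)/(327 − j17.3), |Γ| = 0.543
RL = −20·log₁₀|Γ| = −20·log₁₀(0.543)

RL ≈ 5.3 dB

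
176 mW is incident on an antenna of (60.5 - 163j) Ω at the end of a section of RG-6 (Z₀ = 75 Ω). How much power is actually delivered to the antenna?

P_delivered ≈ 71.1 mW

|Γ| = |(-14.5 − j163)/(135.5 − j163)| = 0.772
|Γ|² = 0.596
P_refl = |Γ|²·P_inc = 105 mW, P_del = (1 − |Γ|²)·P_inc = 71.1 mW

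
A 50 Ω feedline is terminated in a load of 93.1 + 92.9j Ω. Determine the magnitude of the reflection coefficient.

|Γ| ≈ 0.6

Γ = (Z_L − Z_0)/(Z_L + Z_0) = (43.1 + j92.9)/(143.1 + j92.9)
|Γ| = 102/171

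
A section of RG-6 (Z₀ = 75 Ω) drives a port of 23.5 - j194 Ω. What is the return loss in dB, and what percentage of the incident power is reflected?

RL ≈ 0.7 dB; 85.1% of incident power reflected

Γ = (-51.5 − j194)/(98.5 − j194), |Γ| = 0.923
RL = −20·log₁₀(0.923) = 0.7 dB
P_refl/P_inc = |Γ|² = 0.851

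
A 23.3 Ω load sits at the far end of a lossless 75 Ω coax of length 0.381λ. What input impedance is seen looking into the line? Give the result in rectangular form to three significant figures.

βl = 2π × 0.381 = 137°
tan(βl) = tan(137°) = -0.927
Z_in = Z_0·(Z_L + jZ_0·tanβl)/(Z_0 + jZ_L·tanβl)
     = 75·(23.3 − j69.5)/(75 − j21.6)

Z_in ≈ 40 − j58 Ω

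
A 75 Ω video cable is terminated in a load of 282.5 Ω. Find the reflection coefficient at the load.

Γ = 0.58

Γ = (Z_L − Z_0)/(Z_L + Z_0) = (282.5 − 75)/(282.5 + 75) = 207.5/357.5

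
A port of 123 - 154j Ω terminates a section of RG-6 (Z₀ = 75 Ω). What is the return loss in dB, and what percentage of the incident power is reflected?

RL ≈ 3.83 dB; 41.4% of incident power reflected

Γ = (48 − j154)/(198 − j154), |Γ| = 0.643
RL = −20·log₁₀(0.643) = 3.83 dB
P_refl/P_inc = |Γ|² = 0.414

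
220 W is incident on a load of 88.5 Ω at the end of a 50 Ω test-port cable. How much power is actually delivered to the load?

Γ = (88.5 − 50)/(88.5 + 50) = 0.278
|Γ|² = 0.0773
P_refl = |Γ|²·P_inc = 17 W, P_del = (1 − |Γ|²)·P_inc = 203 W

P_delivered ≈ 203 W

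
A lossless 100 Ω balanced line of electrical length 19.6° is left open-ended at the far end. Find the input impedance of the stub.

Z_in ≈ −j281 Ω

tan(βl) = 0.356
For an open-ended stub, Z_in = −jZ_0·cot(βl) = −jZ_0/tan(βl)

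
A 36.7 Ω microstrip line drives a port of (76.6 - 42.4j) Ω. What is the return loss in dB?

Γ = (39.9 − j42.4)/(113.3 − j42.4), |Γ| = 0.481
RL = −20·log₁₀|Γ| = −20·log₁₀(0.481)

RL ≈ 6.35 dB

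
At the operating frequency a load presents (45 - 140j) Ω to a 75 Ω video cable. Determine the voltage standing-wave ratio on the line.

VSWR ≈ 7.95

Γ = (Z_L − Z_0)/(Z_L + Z_0) = (-30 − j140)/(120 − j140)
|Γ| = 143/184 = 0.776
VSWR = (1 + |Γ|)/(1 − |Γ|) = 1.78/0.224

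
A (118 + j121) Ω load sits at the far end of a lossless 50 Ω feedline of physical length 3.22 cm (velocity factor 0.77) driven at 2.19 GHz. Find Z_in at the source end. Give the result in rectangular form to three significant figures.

Z_in ≈ 10 + j6.28 Ω

λ = v/f = 0.77·c / 2.19 GHz = 0.105 m
βl = 2π·l/λ = 2π × 0.305 = 110°
tan(βl) = tan(110°) = -2.76
Z_in = Z_0·(Z_L + jZ_0·tanβl)/(Z_0 + jZ_L·tanβl)
     = 50·(118 − j17.1)/(384 − j326)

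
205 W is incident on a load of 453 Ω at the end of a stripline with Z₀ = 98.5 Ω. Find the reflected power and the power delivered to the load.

P_reflected ≈ 84.7 W; P_delivered ≈ 120 W

Γ = (453 − 98.5)/(453 + 98.5) = 0.643
|Γ|² = 0.413
P_refl = |Γ|²·P_inc = 84.7 W, P_del = (1 − |Γ|²)·P_inc = 120 W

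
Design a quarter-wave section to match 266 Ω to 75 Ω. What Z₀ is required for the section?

Z_qwt ≈ 141 Ω

Z_qwt = √(Z_0·R_L) = √(75 × 266) = √19950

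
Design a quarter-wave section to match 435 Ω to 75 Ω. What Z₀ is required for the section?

Z_qwt ≈ 181 Ω

Z_qwt = √(Z_0·R_L) = √(75 × 435) = √32620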